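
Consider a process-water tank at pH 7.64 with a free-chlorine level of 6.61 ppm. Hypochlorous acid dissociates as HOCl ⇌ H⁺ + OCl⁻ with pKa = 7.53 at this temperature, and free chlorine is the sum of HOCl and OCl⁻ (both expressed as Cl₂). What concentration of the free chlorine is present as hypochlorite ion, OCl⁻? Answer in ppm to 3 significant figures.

[OCl⁻]/[HOCl] = 10^(pH − pKa) = 10^(7.64 − 7.53) = 10^0.11 = 1.288.
Fraction as HOCl = 1 / (1 + 1.288) = 0.437.
OCl⁻ = (1 − 0.437) × 6.61 ppm = 3.721 ppm.

3.72 ppm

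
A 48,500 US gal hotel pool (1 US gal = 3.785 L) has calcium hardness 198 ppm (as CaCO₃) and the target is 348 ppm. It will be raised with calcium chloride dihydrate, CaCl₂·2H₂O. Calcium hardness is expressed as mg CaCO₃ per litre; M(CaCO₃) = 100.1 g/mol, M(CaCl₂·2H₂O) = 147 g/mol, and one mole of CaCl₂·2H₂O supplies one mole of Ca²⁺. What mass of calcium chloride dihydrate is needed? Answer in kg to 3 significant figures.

40.4 kg

Volume: 48,500 US gal × 3.785 L/gal = 183,572 L.
Hardness to add: (348 − 198) = 150 mg/L as CaCO₃ × 183,572 L = 27,540 g as CaCO₃.
Moles of Ca²⁺ (1 mol Ca²⁺ ≡ 1 mol CaCO₃): 27,540 / 100.1 g/mol = 275.1 mol.
Mass of CaCl₂·2H₂O: 275.1 × 147 = 40,440 g.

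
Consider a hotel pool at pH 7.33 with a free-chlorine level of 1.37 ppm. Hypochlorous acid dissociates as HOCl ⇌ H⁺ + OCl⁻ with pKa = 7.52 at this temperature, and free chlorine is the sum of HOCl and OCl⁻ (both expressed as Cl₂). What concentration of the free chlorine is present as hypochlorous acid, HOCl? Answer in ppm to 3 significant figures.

0.832 ppm

[OCl⁻]/[HOCl] = 10^(pH − pKa) = 10^(7.33 − 7.52) = 10^-0.19 = 0.6457.
Fraction as HOCl = 1 / (1 + 0.6457) = 0.6077.
HOCl = 0.6077 × 1.37 ppm = 0.8325 ppm.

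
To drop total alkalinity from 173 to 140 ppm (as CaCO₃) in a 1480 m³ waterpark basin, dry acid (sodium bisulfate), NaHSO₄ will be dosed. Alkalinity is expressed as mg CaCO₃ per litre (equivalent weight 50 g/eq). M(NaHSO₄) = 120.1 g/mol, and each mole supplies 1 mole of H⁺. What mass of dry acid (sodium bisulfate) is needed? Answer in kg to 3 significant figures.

Volume: 1480 m³ = 1,480,000 L.
Alkalinity to neutralize: (173 − 140) = 33 mg/L as CaCO₃ × 1,480,000 L = 48,840 g as CaCO₃.
Equivalents of H⁺ required: 48,840 ÷ 50 g/eq = 976.8 eq = 976.8 mol NaHSO₄.
Mass of NaHSO₄: 976.8 × 120.1 = 117,300 g.

117 kg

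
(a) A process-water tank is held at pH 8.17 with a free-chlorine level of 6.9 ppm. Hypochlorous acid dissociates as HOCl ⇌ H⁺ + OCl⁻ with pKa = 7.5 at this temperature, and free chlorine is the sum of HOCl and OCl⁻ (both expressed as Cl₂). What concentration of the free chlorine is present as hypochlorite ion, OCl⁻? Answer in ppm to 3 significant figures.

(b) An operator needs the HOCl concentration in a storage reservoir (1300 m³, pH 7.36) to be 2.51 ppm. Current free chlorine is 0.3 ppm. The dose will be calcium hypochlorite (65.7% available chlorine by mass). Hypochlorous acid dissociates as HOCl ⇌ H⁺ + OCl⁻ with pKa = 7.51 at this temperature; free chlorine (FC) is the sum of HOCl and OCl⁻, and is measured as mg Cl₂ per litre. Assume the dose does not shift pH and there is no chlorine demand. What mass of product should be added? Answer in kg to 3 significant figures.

(a) 5.68 ppm; (b) 7.89 kg

(a) [OCl⁻]/[HOCl] = 10^(pH − pKa) = 10^(8.17 − 7.5) = 10^0.67 = 4.677.
(a) Fraction as HOCl = 1 / (1 + 4.677) = 0.1761.
(a) OCl⁻ = (1 − 0.1761) × 6.9 ppm = 5.685 ppm.

(b) Volume: 1300 m³ = 1,300,000 L.
(b) [OCl⁻]/[HOCl] = 10^(pH − pKa) = 10^(7.36 − 7.51) = 0.7079; fraction as HOCl = 1/(1 + 0.7079) = 0.5855.
(b) Free chlorine required for 2.51 ppm HOCl: 2.51 / 0.5855 = 4.287 ppm.
(b) FC to add: 4.287 − 0.3 = 3.987 mg/L as Cl₂.
(b) Cl₂ equivalent: 3.987 mg/L × 1,300,000 L = 5183 g.
(b) Product at 65.7% available Cl: 5183 / 0.657 = 7889 g.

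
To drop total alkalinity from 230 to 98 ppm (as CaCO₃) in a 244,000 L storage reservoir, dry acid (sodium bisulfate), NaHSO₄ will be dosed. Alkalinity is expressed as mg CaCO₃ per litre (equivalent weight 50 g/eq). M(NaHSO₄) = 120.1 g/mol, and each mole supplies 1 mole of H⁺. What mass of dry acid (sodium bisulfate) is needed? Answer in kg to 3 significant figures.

77.4 kg

Alkalinity to neutralize: (230 − 98) = 132 mg/L as CaCO₃ × 244,000 L = 32,210 g as CaCO₃.
Equivalents of H⁺ required: 32,210 ÷ 50 g/eq = 644.2 eq = 644.2 mol NaHSO₄.
Mass of NaHSO₄: 644.2 × 120.1 = 77,360 g.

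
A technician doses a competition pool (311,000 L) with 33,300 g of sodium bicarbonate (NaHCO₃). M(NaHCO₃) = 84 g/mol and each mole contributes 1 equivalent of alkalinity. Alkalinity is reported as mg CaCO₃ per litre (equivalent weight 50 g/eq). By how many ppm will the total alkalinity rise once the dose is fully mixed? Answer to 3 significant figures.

63.7 ppm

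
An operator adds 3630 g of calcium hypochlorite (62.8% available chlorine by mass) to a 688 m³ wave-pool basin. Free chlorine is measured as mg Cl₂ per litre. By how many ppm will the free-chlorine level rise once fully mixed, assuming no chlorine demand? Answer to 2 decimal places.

3.31 ppm

Volume: 688 m³ = 688,000 L.
Available chlorine delivered: 3630 g × 0.628 = 2280 g as Cl₂.
Concentration rise: 2280 g / 688,000 L = 3.313 mg/L = 3.31 ppm.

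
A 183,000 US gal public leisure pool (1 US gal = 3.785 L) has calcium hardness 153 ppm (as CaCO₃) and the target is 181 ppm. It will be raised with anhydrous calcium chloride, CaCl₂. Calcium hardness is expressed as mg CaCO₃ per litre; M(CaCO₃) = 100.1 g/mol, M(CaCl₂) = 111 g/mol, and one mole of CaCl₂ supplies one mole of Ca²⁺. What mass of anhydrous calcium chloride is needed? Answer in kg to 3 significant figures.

21.5 kg

Volume: 183,000 US gal × 3.785 L/gal = 692,655 L.
Hardness to add: (181 − 153) = 28 mg/L as CaCO₃ × 692,655 L = 19,390 g as CaCO₃.
Moles of Ca²⁺ (1 mol Ca²⁺ ≡ 1 mol CaCO₃): 19,390 / 100.1 g/mol = 193.7 mol.
Mass of CaCl₂: 193.7 × 111 = 21,510 g.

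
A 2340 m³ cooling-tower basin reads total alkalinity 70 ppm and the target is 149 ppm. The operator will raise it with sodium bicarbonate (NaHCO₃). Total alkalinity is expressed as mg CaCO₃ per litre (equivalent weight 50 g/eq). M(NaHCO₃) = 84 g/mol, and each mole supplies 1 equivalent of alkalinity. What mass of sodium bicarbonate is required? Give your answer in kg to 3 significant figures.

Volume: 2340 m³ = 2,340,000 L.
Alkalinity to add: (149 − 70) = 79 mg/L as CaCO₃ × 2,340,000 L = 184,900 g as CaCO₃.
Equivalents: 184,900 g ÷ 50 g/eq = 3697 eq.
NaHCO₃ supplies 1 eq per mole → 3697 mol.
Mass: 3697 mol × 84 g/mol = 310,600 g.

311 kg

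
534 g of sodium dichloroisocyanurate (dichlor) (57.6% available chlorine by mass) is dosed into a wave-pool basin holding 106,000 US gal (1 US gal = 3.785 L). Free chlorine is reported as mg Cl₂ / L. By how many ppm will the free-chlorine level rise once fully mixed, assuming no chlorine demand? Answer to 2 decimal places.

0.77 ppm

Volume: 106,000 US gal × 3.785 L/gal = 401,210 L.
Available chlorine delivered: 534 g × 0.576 = 307.6 g as Cl₂.
Concentration rise: 307.6 g / 401,210 L = 0.7666 mg/L = 0.77 ppm.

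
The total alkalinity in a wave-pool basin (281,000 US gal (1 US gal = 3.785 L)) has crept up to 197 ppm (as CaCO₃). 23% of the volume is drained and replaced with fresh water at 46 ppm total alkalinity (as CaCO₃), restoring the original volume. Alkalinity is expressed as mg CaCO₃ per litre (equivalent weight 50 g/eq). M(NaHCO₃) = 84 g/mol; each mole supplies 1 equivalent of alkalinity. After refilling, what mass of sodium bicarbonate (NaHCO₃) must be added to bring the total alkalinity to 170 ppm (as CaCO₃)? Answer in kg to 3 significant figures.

Volume: 281,000 US gal × 3.785 L/gal = 1,063,585 L.
After draining 23% and refilling: 197 × 0.77 + 46 × 0.23 = 162.27 ppm.
Deficit to target: 170 − 162.27 = 7.73 mg/L.
As CaCO₃: 7.73 mg/L × 1,063,585 L = 8222 g; ÷ 50 g/eq ÷ 1 = 164.4 mol NaHCO₃.
Mass: 164.4 × 84 = 13,810 g.

13.8 kg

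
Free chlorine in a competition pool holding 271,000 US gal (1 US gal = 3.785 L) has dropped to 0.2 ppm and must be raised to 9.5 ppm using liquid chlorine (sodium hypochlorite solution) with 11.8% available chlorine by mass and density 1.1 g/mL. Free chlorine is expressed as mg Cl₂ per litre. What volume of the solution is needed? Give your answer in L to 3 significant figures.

Volume: 271,000 US gal × 3.785 L/gal = 1,025,735 L.
Chlorine deficit: 9.5 − 0.2 = 9.3 ppm = 9.3 mg/L as Cl₂.
Cl₂ equivalent needed: 9.3 mg/L × 1,025,735 L = 9,539,000 mg = 9539 g.
Product at 11.8% available chlorine: 9539 / 0.118 = 80,840 g.
Volume at density 1.1 g/mL: 80,840 g ÷ 1.1 g/mL = 73,490 mL.

73.5 L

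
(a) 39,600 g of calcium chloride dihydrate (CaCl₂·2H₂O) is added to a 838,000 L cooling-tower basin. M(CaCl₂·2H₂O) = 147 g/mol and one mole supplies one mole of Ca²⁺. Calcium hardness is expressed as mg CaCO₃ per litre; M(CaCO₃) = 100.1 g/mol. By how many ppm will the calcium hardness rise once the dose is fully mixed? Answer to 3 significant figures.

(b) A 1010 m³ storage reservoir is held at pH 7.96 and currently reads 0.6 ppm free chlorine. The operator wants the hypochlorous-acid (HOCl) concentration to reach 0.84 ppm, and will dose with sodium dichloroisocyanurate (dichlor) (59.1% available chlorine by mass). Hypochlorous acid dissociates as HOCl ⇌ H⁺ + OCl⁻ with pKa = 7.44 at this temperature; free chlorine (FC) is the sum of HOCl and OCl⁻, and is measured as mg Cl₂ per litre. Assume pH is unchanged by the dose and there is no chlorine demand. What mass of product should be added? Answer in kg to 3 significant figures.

(a) 32.2 ppm; (b) 5.16 kg

(a) Moles of Ca²⁺: 39,600 g ÷ 147 g/mol = 269.4 mol.
(a) As CaCO₃: 269.4 mol × 100.1 g/mol = 26,970 g.
(a) Rise: 26,970 g / 838,000 L × 1000 = 32.18 mg/L.

(b) Volume: 1010 m³ = 1,010,000 L.
(b) [OCl⁻]/[HOCl] = 10^(pH − pKa) = 10^(7.96 − 7.44) = 3.311; fraction as HOCl = 1/(1 + 3.311) = 0.2319.
(b) Free chlorine required for 0.84 ppm HOCl: 0.84 / 0.2319 = 3.622 ppm.
(b) FC to add: 3.622 − 0.6 = 3.022 mg/L as Cl₂.
(b) Cl₂ equivalent: 3.022 mg/L × 1,010,000 L = 3052 g.
(b) Product at 59.1% available Cl: 3052 / 0.591 = 5164 g.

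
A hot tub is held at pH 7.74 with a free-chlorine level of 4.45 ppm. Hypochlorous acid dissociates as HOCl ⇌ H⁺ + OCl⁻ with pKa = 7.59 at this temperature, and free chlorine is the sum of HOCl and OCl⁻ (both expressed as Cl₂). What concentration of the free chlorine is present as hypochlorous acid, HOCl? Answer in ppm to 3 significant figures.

[OCl⁻]/[HOCl] = 10^(pH − pKa) = 10^(7.74 − 7.59) = 10^0.15 = 1.413.
Fraction as HOCl = 1 / (1 + 1.413) = 0.4145.
HOCl = 0.4145 × 4.45 ppm = 1.845 ppm.

1.84 ppm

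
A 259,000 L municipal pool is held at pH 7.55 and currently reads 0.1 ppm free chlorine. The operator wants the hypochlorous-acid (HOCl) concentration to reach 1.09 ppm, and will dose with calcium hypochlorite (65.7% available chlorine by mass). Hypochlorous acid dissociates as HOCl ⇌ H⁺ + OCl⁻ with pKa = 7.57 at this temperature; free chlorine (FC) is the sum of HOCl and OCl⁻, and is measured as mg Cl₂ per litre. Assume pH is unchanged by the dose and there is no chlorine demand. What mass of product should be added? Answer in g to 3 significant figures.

[OCl⁻]/[HOCl] = 10^(pH − pKa) = 10^(7.55 − 7.57) = 0.955; fraction as HOCl = 1/(1 + 0.955) = 0.5115.
Free chlorine required for 1.09 ppm HOCl: 1.09 / 0.5115 = 2.131 ppm.
FC to add: 2.131 − 0.1 = 2.031 mg/L as Cl₂.
Cl₂ equivalent: 2.031 mg/L × 259,000 L = 526 g.
Product at 65.7% available Cl: 526 / 0.657 = 800.6 g.

801 g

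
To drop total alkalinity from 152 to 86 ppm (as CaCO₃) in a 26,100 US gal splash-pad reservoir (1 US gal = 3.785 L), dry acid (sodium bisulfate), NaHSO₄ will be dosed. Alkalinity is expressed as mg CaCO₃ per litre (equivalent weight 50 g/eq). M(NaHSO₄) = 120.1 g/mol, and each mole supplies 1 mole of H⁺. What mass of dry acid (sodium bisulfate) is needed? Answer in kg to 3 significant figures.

15.7 kg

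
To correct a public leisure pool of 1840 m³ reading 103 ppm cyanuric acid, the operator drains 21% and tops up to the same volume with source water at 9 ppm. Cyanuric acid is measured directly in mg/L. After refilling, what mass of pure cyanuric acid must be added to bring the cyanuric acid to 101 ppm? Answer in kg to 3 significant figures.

32.6 kg

Volume: 1840 m³ = 1,840,000 L.
After draining 21% and refilling: 103 × 0.79 + 9 × 0.21 = 83.26 ppm.
Deficit to target: 101 − 83.26 = 17.74 mg/L.
Mass: 17.74 mg/L × 1,840,000 L = 32,640 g cyanuric acid.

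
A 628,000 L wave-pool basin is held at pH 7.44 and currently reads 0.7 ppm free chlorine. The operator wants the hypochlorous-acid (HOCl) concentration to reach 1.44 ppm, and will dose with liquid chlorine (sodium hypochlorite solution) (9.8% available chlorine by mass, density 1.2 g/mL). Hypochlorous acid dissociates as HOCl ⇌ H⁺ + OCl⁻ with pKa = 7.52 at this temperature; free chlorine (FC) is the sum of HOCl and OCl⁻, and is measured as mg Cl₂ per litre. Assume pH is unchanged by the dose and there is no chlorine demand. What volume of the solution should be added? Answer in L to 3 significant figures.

10.3 L

[OCl⁻]/[HOCl] = 10^(pH − pKa) = 10^(7.44 − 7.52) = 0.8318; fraction as HOCl = 1/(1 + 0.8318) = 0.5459.
Free chlorine required for 1.44 ppm HOCl: 1.44 / 0.5459 = 2.638 ppm.
FC to add: 2.638 − 0.7 = 1.938 mg/L as Cl₂.
Cl₂ equivalent: 1.938 mg/L × 628,000 L = 1217 g.
Product at 9.8% available Cl: 1217 / 0.098 = 12,420 g.
Volume: 12,420 g ÷ 1.2 g/mL = 10,350 mL.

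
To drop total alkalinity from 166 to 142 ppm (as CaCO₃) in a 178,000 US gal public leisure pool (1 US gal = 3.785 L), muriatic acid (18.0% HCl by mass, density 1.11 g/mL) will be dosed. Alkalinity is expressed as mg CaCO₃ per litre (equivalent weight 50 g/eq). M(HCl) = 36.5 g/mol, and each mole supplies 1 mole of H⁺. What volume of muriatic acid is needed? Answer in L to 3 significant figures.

59.1 L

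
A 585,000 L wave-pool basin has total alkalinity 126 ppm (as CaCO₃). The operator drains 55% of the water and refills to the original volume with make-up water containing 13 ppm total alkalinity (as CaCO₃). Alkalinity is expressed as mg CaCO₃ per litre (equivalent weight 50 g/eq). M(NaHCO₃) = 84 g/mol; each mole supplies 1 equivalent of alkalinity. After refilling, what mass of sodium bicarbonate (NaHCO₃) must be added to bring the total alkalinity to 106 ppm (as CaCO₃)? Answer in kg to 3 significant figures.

After draining 55% and refilling: 126 × 0.45 + 13 × 0.55 = 63.85 ppm.
Deficit to target: 106 − 63.85 = 42.15 mg/L.
As CaCO₃: 42.15 mg/L × 585,000 L = 24,660 g; ÷ 50 g/eq ÷ 1 = 493.2 mol NaHCO₃.
Mass: 493.2 × 84 = 41,430 g.

41.4 kg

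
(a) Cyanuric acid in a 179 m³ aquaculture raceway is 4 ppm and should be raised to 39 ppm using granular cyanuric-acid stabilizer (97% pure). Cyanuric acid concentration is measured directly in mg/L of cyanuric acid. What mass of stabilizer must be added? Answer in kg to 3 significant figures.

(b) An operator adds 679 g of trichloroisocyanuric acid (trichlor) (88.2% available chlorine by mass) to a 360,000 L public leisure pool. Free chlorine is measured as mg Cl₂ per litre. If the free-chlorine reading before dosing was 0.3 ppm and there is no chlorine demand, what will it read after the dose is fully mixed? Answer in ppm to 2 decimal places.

(a) 6.46 kg; (b) 1.96 ppm

(a) Volume: 179 m³ = 179,000 L.
(a) CYA to add: (39 − 4) = 35 mg/L × 179,000 L = 6265 g cyanuric acid.
(a) At 97% purity: 6265 / 0.97 = 6459 g product.

(b) Available chlorine delivered: 679 g × 0.882 = 598.9 g as Cl₂.
(b) Concentration rise: 598.9 g / 360,000 L = 1.664 mg/L = 1.66 ppm.
(b) Final FC: 0.3 + 1.66 = 1.96 ppm.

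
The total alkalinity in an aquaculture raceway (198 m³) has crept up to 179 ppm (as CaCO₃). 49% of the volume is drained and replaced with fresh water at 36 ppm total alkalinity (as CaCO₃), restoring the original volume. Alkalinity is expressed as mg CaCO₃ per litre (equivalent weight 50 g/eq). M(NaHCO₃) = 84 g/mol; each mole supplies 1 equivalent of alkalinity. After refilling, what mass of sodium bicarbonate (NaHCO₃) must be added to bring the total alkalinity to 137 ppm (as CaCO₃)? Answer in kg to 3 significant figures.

9.34 kg

Volume: 198 m³ = 198,000 L.
After draining 49% and refilling: 179 × 0.51 + 36 × 0.49 = 108.93 ppm.
Deficit to target: 137 − 108.93 = 28.07 mg/L.
As CaCO₃: 28.07 mg/L × 198,000 L = 5558 g; ÷ 50 g/eq ÷ 1 = 111.2 mol NaHCO₃.
Mass: 111.2 × 84 = 9337 g.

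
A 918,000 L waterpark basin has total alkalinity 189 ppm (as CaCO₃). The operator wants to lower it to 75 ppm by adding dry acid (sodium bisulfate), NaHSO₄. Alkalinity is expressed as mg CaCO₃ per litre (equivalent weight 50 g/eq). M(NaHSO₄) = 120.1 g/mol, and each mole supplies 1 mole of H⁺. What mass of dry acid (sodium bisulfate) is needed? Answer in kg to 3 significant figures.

Alkalinity to neutralize: (189 − 75) = 114 mg/L as CaCO₃ × 918,000 L = 104,700 g as CaCO₃.
Equivalents of H⁺ required: 104,700 ÷ 50 g/eq = 2093 eq = 2093 mol NaHSO₄.
Mass of NaHSO₄: 2093 × 120.1 = 251,400 g.

251 kg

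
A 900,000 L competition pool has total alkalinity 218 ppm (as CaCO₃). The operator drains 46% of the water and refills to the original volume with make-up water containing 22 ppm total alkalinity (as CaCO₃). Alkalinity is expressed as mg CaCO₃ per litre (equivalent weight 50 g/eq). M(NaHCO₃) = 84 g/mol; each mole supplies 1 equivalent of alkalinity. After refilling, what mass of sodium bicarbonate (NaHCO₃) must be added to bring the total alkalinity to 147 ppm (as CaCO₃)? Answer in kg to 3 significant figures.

29.0 kg

After draining 46% and refilling: 218 × 0.54 + 22 × 0.46 = 127.84 ppm.
Deficit to target: 147 − 127.84 = 19.16 mg/L.
As CaCO₃: 19.16 mg/L × 900,000 L = 17,240 g; ÷ 50 g/eq ÷ 1 = 344.9 mol NaHCO₃.
Mass: 344.9 × 84 = 28,970 g.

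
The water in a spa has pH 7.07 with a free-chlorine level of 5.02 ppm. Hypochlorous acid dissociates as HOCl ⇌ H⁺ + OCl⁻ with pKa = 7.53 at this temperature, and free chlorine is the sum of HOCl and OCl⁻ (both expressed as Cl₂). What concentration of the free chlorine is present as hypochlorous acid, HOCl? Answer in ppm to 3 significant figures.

3.73 ppm

[OCl⁻]/[HOCl] = 10^(pH − pKa) = 10^(7.07 − 7.53) = 10^-0.46 = 0.3467.
Fraction as HOCl = 1 / (1 + 0.3467) = 0.7425.
HOCl = 0.7425 × 5.02 ppm = 3.728 ppm.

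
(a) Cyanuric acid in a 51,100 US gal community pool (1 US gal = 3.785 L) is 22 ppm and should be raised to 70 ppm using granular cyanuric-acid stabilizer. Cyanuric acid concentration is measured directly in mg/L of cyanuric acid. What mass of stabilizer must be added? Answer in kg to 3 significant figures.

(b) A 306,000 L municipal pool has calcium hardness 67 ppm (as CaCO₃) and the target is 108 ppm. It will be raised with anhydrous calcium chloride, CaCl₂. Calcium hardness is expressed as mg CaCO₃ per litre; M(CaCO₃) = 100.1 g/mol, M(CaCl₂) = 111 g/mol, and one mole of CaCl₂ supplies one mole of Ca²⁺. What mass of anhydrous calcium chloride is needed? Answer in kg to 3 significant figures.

(a) 9.28 kg; (b) 13.9 kg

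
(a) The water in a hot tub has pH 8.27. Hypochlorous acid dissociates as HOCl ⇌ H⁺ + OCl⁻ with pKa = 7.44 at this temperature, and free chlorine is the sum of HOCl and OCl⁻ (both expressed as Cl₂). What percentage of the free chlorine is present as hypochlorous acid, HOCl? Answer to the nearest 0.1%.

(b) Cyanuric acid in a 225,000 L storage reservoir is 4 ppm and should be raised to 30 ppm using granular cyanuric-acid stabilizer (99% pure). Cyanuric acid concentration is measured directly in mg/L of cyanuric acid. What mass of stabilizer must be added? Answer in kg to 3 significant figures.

(a) [OCl⁻]/[HOCl] = 10^(pH − pKa) = 10^(8.27 − 7.44) = 10^0.83 = 6.761.
(a) Fraction as HOCl = 1 / (1 + 6.761) = 0.1289.

(b) CYA to add: (30 − 4) = 26 mg/L × 225,000 L = 5850 g cyanuric acid.
(b) At 99% purity: 5850 / 0.99 = 5909 g product.

(a) 12.9%; (b) 5.91 kg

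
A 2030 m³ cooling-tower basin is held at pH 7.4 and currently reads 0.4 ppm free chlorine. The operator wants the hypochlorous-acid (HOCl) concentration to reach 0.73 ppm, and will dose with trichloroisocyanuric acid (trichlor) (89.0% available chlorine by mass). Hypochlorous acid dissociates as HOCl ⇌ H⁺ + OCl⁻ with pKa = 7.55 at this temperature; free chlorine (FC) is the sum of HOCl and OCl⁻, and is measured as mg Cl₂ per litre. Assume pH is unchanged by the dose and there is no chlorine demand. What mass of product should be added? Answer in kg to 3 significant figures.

1.93 kg

Volume: 2030 m³ = 2,030,000 L.
[OCl⁻]/[HOCl] = 10^(pH − pKa) = 10^(7.4 − 7.55) = 0.7079; fraction as HOCl = 1/(1 + 0.7079) = 0.5855.
Free chlorine required for 0.73 ppm HOCl: 0.73 / 0.5855 = 1.247 ppm.
FC to add: 1.247 − 0.4 = 0.8468 mg/L as Cl₂.
Cl₂ equivalent: 0.8468 mg/L × 2,030,000 L = 1719 g.
Product at 89.0% available Cl: 1719 / 0.89 = 1931 g.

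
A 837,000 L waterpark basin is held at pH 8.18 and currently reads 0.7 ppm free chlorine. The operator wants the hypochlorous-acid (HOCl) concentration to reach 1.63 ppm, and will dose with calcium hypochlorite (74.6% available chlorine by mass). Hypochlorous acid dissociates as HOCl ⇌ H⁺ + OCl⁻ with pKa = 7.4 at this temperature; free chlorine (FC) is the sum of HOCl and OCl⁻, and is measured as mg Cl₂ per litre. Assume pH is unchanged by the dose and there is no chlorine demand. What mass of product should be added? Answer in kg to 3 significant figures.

[OCl⁻]/[HOCl] = 10^(pH − pKa) = 10^(8.18 − 7.4) = 6.026; fraction as HOCl = 1/(1 + 6.026) = 0.1423.
Free chlorine required for 1.63 ppm HOCl: 1.63 / 0.1423 = 11.45 ppm.
FC to add: 11.45 − 0.7 = 10.75 mg/L as Cl₂.
Cl₂ equivalent: 10.75 mg/L × 837,000 L = 8999 g.
Product at 74.6% available Cl: 8999 / 0.746 = 12,060 g.

12.1 kg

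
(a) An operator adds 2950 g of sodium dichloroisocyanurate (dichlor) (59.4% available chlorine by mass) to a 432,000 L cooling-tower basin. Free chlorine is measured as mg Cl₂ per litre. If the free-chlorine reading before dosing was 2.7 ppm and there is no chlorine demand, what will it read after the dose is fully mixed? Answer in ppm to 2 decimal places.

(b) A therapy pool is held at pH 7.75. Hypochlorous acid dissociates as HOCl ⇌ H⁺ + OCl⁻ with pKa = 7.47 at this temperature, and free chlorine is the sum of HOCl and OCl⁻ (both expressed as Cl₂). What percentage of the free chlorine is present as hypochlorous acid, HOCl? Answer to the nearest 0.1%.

(a) Available chlorine delivered: 2950 g × 0.594 = 1752 g as Cl₂.
(a) Concentration rise: 1752 g / 432,000 L = 4.056 mg/L = 4.06 ppm.
(a) Final FC: 2.7 + 4.06 = 6.76 ppm.

(b) [OCl⁻]/[HOCl] = 10^(pH − pKa) = 10^(7.75 − 7.47) = 10^0.28 = 1.905.
(b) Fraction as HOCl = 1 / (1 + 1.905) = 0.3442.

(a) 6.76 ppm; (b) 34.4%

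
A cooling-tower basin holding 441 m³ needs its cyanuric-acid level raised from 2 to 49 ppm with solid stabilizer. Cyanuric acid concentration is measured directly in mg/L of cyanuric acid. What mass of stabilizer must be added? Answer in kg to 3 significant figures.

20.7 kg

Volume: 441 m³ = 441,000 L.
CYA to add: (49 − 2) = 47 mg/L × 441,000 L = 20,730 g cyanuric acid.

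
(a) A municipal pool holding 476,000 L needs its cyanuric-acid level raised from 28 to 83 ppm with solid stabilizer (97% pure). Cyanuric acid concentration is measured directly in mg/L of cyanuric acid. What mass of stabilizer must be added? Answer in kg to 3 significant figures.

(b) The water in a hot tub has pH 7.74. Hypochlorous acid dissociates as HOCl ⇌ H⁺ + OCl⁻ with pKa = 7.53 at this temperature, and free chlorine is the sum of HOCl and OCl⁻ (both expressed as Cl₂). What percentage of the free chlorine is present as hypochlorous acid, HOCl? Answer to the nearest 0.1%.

(a) CYA to add: (83 − 28) = 55 mg/L × 476,000 L = 26,180 g cyanuric acid.
(a) At 97% purity: 26,180 / 0.97 = 26,990 g product.

(b) [OCl⁻]/[HOCl] = 10^(pH − pKa) = 10^(7.74 − 7.53) = 10^0.21 = 1.622.
(b) Fraction as HOCl = 1 / (1 + 1.622) = 0.3814.

(a) 27.0 kg; (b) 38.1%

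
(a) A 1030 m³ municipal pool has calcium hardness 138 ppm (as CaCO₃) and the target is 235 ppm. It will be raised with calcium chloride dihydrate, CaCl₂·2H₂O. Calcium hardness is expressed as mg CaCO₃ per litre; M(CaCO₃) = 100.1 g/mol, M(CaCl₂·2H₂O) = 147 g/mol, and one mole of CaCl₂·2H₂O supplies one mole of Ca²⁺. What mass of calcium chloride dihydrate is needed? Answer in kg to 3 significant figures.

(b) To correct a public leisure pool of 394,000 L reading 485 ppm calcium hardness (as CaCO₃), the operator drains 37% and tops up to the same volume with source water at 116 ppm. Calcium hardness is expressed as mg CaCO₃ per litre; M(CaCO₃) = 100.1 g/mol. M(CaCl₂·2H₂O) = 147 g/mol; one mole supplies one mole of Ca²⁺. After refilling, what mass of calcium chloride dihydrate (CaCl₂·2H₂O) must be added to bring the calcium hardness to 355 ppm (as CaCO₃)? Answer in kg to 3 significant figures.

(a) 147 kg; (b) 3.78 kg

(a) Volume: 1030 m³ = 1,030,000 L.
(a) Hardness to add: (235 − 138) = 97 mg/L as CaCO₃ × 1,030,000 L = 99,910 g as CaCO₃.
(a) Moles of Ca²⁺ (1 mol Ca²⁺ ≡ 1 mol CaCO₃): 99,910 / 100.1 g/mol = 998.1 mol.
(a) Mass of CaCl₂·2H₂O: 998.1 × 147 = 146,700 g.

(b) After draining 37% and refilling: 485 × 0.63 + 116 × 0.37 = 348.47 ppm.
(b) Deficit to target: 355 − 348.47 = 6.53 mg/L.
(b) As CaCO₃: 6.53 mg/L × 394,000 L = 2573 g; ÷ 100.1 = 25.7 mol Ca²⁺.
(b) Mass: 25.7 × 147 = 3778 g.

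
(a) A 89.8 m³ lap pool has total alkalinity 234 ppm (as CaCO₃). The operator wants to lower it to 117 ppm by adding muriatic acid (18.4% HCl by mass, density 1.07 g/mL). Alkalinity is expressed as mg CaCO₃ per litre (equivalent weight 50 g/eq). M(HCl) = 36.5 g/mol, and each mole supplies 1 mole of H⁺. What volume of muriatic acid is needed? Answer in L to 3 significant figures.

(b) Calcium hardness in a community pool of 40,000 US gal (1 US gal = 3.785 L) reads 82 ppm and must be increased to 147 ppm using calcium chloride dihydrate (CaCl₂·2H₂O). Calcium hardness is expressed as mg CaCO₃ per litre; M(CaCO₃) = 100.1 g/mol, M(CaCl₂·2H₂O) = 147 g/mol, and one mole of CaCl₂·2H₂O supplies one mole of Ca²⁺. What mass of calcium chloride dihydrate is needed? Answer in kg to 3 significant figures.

(a) Volume: 89.8 m³ = 89,800 L.
(a) Alkalinity to neutralize: (234 − 117) = 117 mg/L as CaCO₃ × 89,800 L = 10,510 g as CaCO₃.
(a) Equivalents of H⁺ required: 10,510 ÷ 50 g/eq = 210.1 eq = 210.1 mol HCl.
(a) Mass of HCl: 210.1 × 36.5 = 7670 g.
(a) Mass of 18.4% solution: 7670 / 0.184 = 41,680 g.
(a) Volume: 41,680 g ÷ 1.07 g/mL = 38,960 mL.

(b) Volume: 40,000 US gal × 3.785 L/gal = 151,400 L.
(b) Hardness to add: (147 − 82) = 65 mg/L as CaCO₃ × 151,400 L = 9841 g as CaCO₃.
(b) Moles of Ca²⁺ (1 mol Ca²⁺ ≡ 1 mol CaCO₃): 9841 / 100.1 g/mol = 98.31 mol.
(b) Mass of CaCl₂·2H₂O: 98.31 × 147 = 14,450 g.

(a) 39.0 L; (b) 14.5 kg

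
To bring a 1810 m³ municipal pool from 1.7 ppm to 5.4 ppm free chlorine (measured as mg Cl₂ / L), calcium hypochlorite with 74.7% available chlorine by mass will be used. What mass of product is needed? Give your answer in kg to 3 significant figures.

Volume: 1810 m³ = 1,810,000 L.
Chlorine deficit: 5.4 − 1.7 = 3.7 ppm = 3.7 mg/L as Cl₂.
Cl₂ equivalent needed: 3.7 mg/L × 1,810,000 L = 6,697,000 mg = 6697 g.
Product at 74.7% available chlorine: 6697 / 0.747 = 8965 g.

8.97 kg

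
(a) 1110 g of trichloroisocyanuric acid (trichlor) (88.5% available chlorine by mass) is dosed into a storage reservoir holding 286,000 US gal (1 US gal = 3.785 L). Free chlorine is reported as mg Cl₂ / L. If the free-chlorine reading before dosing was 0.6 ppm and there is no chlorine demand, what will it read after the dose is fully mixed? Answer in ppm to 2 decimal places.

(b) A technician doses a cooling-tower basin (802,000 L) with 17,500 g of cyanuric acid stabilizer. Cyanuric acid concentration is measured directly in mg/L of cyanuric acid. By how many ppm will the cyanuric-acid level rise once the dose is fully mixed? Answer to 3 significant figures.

(a) 1.51 ppm; (b) 21.8 ppm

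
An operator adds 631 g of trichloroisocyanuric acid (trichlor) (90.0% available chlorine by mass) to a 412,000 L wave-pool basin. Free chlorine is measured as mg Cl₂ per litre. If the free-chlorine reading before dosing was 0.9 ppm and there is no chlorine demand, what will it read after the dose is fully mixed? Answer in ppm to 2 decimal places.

2.28 ppm

Available chlorine delivered: 631 g × 0.9 = 567.9 g as Cl₂.
Concentration rise: 567.9 g / 412,000 L = 1.378 mg/L = 1.38 ppm.
Final FC: 0.9 + 1.38 = 2.28 ppm.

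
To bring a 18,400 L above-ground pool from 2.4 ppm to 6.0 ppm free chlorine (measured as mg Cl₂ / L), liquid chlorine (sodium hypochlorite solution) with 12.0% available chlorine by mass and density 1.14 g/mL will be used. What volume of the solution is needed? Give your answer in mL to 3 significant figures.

484 mL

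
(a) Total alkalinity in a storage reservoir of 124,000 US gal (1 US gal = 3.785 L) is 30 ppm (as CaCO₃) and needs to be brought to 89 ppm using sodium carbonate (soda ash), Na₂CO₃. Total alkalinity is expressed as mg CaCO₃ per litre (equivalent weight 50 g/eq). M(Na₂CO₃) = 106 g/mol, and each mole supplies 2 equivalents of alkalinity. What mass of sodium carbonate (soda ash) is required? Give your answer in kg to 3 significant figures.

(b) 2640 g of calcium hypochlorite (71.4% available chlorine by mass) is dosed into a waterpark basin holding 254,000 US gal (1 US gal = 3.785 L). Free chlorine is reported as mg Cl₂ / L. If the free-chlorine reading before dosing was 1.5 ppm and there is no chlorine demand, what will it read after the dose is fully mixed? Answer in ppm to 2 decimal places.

(a) 29.4 kg; (b) 3.46 ppm

(a) Volume: 124,000 US gal × 3.785 L/gal = 469,340 L.
(a) Alkalinity to add: (89 − 30) = 59 mg/L as CaCO₃ × 469,340 L = 27,690 g as CaCO₃.
(a) Equivalents: 27,690 g ÷ 50 g/eq = 553.8 eq.
(a) Each mole of Na₂CO₃ supplies 2 eq, so 553.8 / 2 = 276.9 mol.
(a) Mass: 276.9 mol × 106 g/mol = 29,350 g.

(b) Volume: 254,000 US gal × 3.785 L/gal = 961,390 L.
(b) Available chlorine delivered: 2640 g × 0.714 = 1885 g as Cl₂.
(b) Concentration rise: 1885 g / 961,390 L = 1.961 mg/L = 1.96 ppm.
(b) Final FC: 1.5 + 1.96 = 3.46 ppm.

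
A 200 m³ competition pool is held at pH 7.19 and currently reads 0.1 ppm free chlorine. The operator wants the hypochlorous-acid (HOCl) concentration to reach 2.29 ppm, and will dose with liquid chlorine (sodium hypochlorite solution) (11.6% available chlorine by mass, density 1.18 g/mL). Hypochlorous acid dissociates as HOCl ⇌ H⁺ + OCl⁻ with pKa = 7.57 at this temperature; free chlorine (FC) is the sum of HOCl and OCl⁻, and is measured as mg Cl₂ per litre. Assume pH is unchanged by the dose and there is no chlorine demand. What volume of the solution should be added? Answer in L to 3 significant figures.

Volume: 200 m³ = 200,000 L.
[OCl⁻]/[HOCl] = 10^(pH − pKa) = 10^(7.19 − 7.57) = 0.4169; fraction as HOCl = 1/(1 + 0.4169) = 0.7058.
Free chlorine required for 2.29 ppm HOCl: 2.29 / 0.7058 = 3.245 ppm.
FC to add: 3.245 − 0.1 = 3.145 mg/L as Cl₂.
Cl₂ equivalent: 3.145 mg/L × 200,000 L = 628.9 g.
Product at 11.6% available Cl: 628.9 / 0.116 = 5422 g.
Volume: 5422 g ÷ 1.18 g/mL = 4595 mL.

4.59 L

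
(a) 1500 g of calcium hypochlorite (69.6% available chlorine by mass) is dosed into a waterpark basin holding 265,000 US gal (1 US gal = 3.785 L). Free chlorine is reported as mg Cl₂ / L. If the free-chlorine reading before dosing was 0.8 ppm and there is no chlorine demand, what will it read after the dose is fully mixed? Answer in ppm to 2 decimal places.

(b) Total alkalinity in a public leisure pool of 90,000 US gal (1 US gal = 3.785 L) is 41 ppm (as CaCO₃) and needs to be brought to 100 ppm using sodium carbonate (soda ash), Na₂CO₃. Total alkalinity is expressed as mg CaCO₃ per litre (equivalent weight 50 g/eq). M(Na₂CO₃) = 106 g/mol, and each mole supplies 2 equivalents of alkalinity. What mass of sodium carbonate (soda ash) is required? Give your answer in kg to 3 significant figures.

(a) Volume: 265,000 US gal × 3.785 L/gal = 1,003,025 L.
(a) Available chlorine delivered: 1500 g × 0.696 = 1044 g as Cl₂.
(a) Concentration rise: 1044 g / 1,003,025 L = 1.041 mg/L = 1.04 ppm.
(a) Final FC: 0.8 + 1.04 = 1.84 ppm.

(b) Volume: 90,000 US gal × 3.785 L/gal = 340,650 L.
(b) Alkalinity to add: (100 − 41) = 59 mg/L as CaCO₃ × 340,650 L = 20,100 g as CaCO₃.
(b) Equivalents: 20,100 g ÷ 50 g/eq = 402 eq.
(b) Each mole of Na₂CO₃ supplies 2 eq, so 402 / 2 = 201 mol.
(b) Mass: 201 mol × 106 g/mol = 21,300 g.

(a) 1.84 ppm; (b) 21.3 kg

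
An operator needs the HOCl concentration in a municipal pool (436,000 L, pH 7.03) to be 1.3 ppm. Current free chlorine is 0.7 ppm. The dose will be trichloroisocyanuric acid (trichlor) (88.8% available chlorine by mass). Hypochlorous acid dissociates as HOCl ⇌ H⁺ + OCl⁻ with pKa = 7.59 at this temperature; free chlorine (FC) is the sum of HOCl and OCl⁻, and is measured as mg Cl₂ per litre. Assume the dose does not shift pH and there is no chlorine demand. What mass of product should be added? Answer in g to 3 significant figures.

[OCl⁻]/[HOCl] = 10^(pH − pKa) = 10^(7.03 − 7.59) = 0.2754; fraction as HOCl = 1/(1 + 0.2754) = 0.7841.
Free chlorine required for 1.3 ppm HOCl: 1.3 / 0.7841 = 1.658 ppm.
FC to add: 1.658 − 0.7 = 0.958 mg/L as Cl₂.
Cl₂ equivalent: 0.958 mg/L × 436,000 L = 417.7 g.
Product at 88.8% available Cl: 417.7 / 0.888 = 470.4 g.

470 g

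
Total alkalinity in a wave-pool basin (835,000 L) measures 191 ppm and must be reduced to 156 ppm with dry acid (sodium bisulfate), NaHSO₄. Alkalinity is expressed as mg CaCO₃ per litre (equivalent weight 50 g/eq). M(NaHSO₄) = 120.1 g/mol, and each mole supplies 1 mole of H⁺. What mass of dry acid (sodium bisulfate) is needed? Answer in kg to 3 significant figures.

Alkalinity to neutralize: (191 − 156) = 35 mg/L as CaCO₃ × 835,000 L = 29,220 g as CaCO₃.
Equivalents of H⁺ required: 29,220 ÷ 50 g/eq = 584.5 eq = 584.5 mol NaHSO₄.
Mass of NaHSO₄: 584.5 × 120.1 = 70,200 g.

70.2 kg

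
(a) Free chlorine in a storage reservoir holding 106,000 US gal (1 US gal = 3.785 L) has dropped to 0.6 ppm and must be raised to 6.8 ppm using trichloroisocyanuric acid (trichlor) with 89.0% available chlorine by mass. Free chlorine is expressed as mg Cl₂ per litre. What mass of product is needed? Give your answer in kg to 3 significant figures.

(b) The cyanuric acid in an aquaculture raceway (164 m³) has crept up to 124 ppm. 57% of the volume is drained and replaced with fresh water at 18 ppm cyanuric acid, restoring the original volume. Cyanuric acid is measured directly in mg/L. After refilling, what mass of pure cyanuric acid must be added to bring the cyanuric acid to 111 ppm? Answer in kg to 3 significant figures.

(a) Volume: 106,000 US gal × 3.785 L/gal = 401,210 L.
(a) Chlorine deficit: 6.8 − 0.6 = 6.2 ppm = 6.2 mg/L as Cl₂.
(a) Cl₂ equivalent needed: 6.2 mg/L × 401,210 L = 2,488,000 mg = 2488 g.
(a) Product at 89.0% available chlorine: 2488 / 0.89 = 2795 g.

(b) Volume: 164 m³ = 164,000 L.
(b) After draining 57% and refilling: 124 × 0.43 + 18 × 0.57 = 63.58 ppm.
(b) Deficit to target: 111 − 63.58 = 47.42 mg/L.
(b) Mass: 47.42 mg/L × 164,000 L = 7777 g cyanuric acid.

(a) 2.79 kg; (b) 7.78 kg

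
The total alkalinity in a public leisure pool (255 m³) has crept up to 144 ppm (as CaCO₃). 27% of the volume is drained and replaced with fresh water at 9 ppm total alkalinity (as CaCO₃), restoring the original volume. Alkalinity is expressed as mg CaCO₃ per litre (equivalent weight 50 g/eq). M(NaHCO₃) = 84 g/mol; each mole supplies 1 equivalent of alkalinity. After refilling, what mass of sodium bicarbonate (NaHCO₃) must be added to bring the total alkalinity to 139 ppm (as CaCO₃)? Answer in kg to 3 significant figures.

13.5 kg

Volume: 255 m³ = 255,000 L.
After draining 27% and refilling: 144 × 0.73 + 9 × 0.27 = 107.55 ppm.
Deficit to target: 139 − 107.55 = 31.45 mg/L.
As CaCO₃: 31.45 mg/L × 255,000 L = 8020 g; ÷ 50 g/eq ÷ 1 = 160.4 mol NaHCO₃.
Mass: 160.4 × 84 = 13,470 g.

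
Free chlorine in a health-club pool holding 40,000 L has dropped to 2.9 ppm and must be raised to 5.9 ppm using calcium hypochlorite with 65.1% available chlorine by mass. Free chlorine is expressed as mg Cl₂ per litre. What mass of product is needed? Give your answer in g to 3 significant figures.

Chlorine deficit: 5.9 − 2.9 = 3 ppm = 3 mg/L as Cl₂.
Cl₂ equivalent needed: 3 mg/L × 40,000 L = 120,000 mg = 120 g.
Product at 65.1% available chlorine: 120 / 0.651 = 184.3 g.

184 g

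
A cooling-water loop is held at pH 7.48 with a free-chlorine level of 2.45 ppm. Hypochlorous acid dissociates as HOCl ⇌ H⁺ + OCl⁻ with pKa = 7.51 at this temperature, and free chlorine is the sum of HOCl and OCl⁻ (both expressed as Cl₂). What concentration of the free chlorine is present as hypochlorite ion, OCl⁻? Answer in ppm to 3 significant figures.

1.18 ppm

[OCl⁻]/[HOCl] = 10^(pH − pKa) = 10^(7.48 − 7.51) = 10^-0.03 = 0.9333.
Fraction as HOCl = 1 / (1 + 0.9333) = 0.5173.
OCl⁻ = (1 − 0.5173) × 2.45 ppm = 1.183 ppm.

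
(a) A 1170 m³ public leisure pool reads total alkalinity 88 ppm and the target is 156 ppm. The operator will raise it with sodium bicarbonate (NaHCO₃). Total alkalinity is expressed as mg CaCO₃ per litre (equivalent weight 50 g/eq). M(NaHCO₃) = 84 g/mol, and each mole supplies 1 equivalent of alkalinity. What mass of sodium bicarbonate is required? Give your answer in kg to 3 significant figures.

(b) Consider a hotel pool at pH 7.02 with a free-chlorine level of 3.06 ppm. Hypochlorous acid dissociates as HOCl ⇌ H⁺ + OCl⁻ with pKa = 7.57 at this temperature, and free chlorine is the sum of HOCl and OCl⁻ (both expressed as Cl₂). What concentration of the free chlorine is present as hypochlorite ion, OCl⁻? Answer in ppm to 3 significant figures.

(a) 134 kg; (b) 0.673 ppm

(a) Volume: 1170 m³ = 1,170,000 L.
(a) Alkalinity to add: (156 − 88) = 68 mg/L as CaCO₃ × 1,170,000 L = 79,560 g as CaCO₃.
(a) Equivalents: 79,560 g ÷ 50 g/eq = 1591 eq.
(a) NaHCO₃ supplies 1 eq per mole → 1591 mol.
(a) Mass: 1591 mol × 84 g/mol = 133,700 g.

(b) [OCl⁻]/[HOCl] = 10^(pH − pKa) = 10^(7.02 − 7.57) = 10^-0.55 = 0.2818.
(b) Fraction as HOCl = 1 / (1 + 0.2818) = 0.7801.
(b) OCl⁻ = (1 − 0.7801) × 3.06 ppm = 0.6728 ppm.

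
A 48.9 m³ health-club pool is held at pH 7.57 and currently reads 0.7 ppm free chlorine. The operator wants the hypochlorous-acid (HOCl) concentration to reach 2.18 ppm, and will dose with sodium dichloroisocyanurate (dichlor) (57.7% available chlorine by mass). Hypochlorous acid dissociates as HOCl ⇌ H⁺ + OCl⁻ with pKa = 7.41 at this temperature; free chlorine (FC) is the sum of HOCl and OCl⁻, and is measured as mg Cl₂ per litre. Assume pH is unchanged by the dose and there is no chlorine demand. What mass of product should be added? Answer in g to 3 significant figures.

392 g

Volume: 48.9 m³ = 48,900 L.
[OCl⁻]/[HOCl] = 10^(pH − pKa) = 10^(7.57 − 7.41) = 1.445; fraction as HOCl = 1/(1 + 1.445) = 0.4089.
Free chlorine required for 2.18 ppm HOCl: 2.18 / 0.4089 = 5.331 ppm.
FC to add: 5.331 − 0.7 = 4.631 mg/L as Cl₂.
Cl₂ equivalent: 4.631 mg/L × 48,900 L = 226.5 g.
Product at 57.7% available Cl: 226.5 / 0.577 = 392.5 g.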